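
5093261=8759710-3666449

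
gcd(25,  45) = 5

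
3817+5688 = 9505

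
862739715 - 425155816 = 437583899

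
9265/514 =18 + 13/514 = 18.03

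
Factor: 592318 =2^1 * 296159^1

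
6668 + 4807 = 11475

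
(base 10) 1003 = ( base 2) 1111101011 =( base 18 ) 31D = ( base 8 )1753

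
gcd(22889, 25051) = 47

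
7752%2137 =1341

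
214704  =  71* 3024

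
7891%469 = 387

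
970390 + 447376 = 1417766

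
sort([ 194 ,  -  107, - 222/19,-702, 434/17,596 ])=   [-702,-107, - 222/19,434/17,194 , 596 ] 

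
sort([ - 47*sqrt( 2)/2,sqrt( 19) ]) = [-47 * sqrt(2 )/2, sqrt(19)]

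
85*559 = 47515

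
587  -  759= - 172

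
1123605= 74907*15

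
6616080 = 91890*72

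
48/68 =12/17 = 0.71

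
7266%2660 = 1946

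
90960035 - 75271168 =15688867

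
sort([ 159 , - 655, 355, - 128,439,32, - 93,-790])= [ - 790, -655, - 128 ,-93,32,159 , 355,439 ] 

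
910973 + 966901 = 1877874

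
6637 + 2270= 8907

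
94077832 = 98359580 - 4281748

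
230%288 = 230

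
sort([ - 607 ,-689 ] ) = [ - 689 ,  -  607 ]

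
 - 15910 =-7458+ - 8452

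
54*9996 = 539784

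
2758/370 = 1379/185  =  7.45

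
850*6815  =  5792750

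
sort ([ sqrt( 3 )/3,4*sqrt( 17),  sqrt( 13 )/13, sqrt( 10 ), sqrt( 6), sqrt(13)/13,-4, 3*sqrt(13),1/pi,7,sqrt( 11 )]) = [ -4, sqrt ( 13 )/13, sqrt( 13)/13, 1/pi, sqrt(3) /3,sqrt(6 ), sqrt(10 ),sqrt(11 ), 7,3*sqrt(13), 4 * sqrt(17)] 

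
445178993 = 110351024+334827969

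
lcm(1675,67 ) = 1675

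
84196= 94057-9861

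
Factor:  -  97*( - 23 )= 23^1*97^1  =  2231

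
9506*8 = 76048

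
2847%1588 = 1259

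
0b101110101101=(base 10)2989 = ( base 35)2fe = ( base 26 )4ap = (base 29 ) 3G2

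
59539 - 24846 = 34693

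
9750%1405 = 1320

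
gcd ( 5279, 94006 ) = 1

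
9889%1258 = 1083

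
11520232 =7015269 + 4504963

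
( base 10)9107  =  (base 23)h4m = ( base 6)110055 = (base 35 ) 7F7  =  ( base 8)21623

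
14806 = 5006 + 9800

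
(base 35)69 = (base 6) 1003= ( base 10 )219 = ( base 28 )7N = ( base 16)DB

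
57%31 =26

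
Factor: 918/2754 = 1/3 = 3^( - 1 ) 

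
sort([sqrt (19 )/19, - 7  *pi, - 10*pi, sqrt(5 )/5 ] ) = [ - 10 * pi,-7*pi,  sqrt(19)/19, sqrt (5 ) /5 ] 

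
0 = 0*41017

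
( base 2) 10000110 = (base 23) 5J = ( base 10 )134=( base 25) 59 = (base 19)71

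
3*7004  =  21012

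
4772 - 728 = 4044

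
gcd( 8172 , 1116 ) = 36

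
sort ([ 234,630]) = [234,630]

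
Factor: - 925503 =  - 3^1*308501^1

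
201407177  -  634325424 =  - 432918247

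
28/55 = 28/55 =0.51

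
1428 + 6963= 8391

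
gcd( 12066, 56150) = 2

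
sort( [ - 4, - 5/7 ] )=[ - 4, -5/7]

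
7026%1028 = 858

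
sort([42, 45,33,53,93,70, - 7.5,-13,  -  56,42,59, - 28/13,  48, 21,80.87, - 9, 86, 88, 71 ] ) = [ - 56,-13, - 9, - 7.5, - 28/13,21,33 , 42, 42, 45 , 48,53,59, 70, 71 , 80.87,86, 88, 93 ] 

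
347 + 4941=5288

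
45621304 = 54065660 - 8444356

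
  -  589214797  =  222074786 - 811289583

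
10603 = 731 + 9872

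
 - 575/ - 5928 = 575/5928 = 0.10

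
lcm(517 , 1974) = 21714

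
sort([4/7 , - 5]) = [ - 5,4/7 ] 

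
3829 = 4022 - 193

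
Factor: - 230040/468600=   -  27/55 = - 3^3*5^( - 1)*11^( - 1) 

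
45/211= 45/211 = 0.21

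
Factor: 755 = 5^1 *151^1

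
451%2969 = 451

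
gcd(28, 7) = 7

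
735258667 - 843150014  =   - 107891347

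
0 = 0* 554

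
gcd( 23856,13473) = 3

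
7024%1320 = 424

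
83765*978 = 81922170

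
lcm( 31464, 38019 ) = 912456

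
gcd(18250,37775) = 25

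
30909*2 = 61818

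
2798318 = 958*2921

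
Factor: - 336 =-2^4*3^1*7^1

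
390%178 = 34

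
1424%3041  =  1424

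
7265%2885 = 1495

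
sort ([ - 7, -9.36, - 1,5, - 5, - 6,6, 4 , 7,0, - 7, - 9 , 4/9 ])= [ - 9.36, - 9,-7,-7, - 6, - 5, - 1,0,4/9, 4,5, 6,7 ]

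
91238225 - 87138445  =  4099780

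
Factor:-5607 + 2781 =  - 2^1 *3^2*157^1 = -2826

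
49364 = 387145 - 337781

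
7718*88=679184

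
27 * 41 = 1107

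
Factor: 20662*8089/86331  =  167134918/86331=2^1*3^(-1)*7^( - 1 )*4111^ ( - 1)*8089^1*10331^1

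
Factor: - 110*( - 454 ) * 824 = 2^5*5^1*11^1*103^1*227^1 = 41150560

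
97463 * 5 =487315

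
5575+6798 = 12373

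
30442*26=791492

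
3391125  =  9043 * 375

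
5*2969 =14845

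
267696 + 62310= 330006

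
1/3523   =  1/3523 = 0.00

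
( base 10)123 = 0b1111011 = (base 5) 443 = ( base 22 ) 5d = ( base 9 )146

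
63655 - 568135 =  - 504480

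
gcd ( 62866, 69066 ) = 2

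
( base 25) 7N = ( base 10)198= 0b11000110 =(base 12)146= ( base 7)402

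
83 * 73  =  6059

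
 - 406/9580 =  - 1 + 4587/4790= - 0.04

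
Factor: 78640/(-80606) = - 40/41  =  - 2^3*5^1 * 41^(-1)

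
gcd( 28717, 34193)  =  1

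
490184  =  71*6904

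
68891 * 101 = 6957991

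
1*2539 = 2539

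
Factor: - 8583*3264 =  - 2^6*3^2*17^1*2861^1 = - 28014912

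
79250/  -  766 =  - 39625/383=- 103.46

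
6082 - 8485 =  - 2403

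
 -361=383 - 744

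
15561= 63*247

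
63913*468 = 29911284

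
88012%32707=22598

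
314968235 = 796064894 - 481096659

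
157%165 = 157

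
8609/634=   8609/634 = 13.58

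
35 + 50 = 85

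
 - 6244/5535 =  - 2+4826/5535 = - 1.13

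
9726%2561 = 2043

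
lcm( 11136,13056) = 378624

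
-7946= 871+-8817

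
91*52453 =4773223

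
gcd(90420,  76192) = 4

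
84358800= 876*96300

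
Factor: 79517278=2^1*53^1*750163^1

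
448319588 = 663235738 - 214916150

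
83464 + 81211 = 164675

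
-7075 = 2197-9272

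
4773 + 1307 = 6080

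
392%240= 152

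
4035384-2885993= 1149391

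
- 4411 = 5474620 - 5479031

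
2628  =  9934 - 7306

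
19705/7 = 2815 = 2815.00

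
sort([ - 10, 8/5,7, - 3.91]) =[-10, - 3.91, 8/5, 7] 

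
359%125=109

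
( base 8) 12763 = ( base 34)4t9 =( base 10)5619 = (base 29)6jm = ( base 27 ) 7J3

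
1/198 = 1/198 = 0.01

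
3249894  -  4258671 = -1008777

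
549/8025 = 183/2675 = 0.07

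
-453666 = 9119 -462785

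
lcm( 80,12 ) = 240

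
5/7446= 5/7446 = 0.00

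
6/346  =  3/173 = 0.02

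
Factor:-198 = -2^1*3^2  *11^1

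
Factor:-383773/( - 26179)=689/47 = 13^1*47^( - 1)*53^1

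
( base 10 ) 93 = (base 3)10110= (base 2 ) 1011101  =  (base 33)2r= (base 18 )53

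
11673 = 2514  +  9159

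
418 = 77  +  341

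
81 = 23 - -58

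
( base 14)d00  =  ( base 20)678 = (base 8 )4764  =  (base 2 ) 100111110100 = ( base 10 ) 2548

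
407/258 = 407/258 = 1.58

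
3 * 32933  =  98799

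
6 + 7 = 13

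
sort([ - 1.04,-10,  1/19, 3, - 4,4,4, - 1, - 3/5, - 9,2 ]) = [-10,  -  9,-4, - 1.04, - 1, - 3/5 , 1/19, 2, 3,  4,4]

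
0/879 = 0= 0.00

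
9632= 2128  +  7504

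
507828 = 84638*6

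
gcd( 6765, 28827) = 3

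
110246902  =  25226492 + 85020410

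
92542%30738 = 328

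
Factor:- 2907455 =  - 5^1*581491^1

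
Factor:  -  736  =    -  2^5*23^1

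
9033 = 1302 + 7731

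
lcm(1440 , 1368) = 27360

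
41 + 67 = 108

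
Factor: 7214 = 2^1*3607^1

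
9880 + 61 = 9941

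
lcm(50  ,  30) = 150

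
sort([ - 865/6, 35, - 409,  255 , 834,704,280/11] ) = [  -  409, - 865/6, 280/11, 35,255 , 704,834 ]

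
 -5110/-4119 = 1 + 991/4119 = 1.24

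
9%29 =9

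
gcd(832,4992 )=832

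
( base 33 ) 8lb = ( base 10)9416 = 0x24C8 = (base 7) 36311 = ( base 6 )111332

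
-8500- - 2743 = - 5757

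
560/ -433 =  - 2+306/433 =-1.29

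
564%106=34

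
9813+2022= 11835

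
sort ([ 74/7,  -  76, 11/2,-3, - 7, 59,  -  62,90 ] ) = [  -  76, - 62, - 7,  -  3 , 11/2, 74/7 , 59, 90]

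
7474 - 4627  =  2847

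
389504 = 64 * 6086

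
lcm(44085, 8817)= 44085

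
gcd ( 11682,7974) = 18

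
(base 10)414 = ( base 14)218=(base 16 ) 19e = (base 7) 1131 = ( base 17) 176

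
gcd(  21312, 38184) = 888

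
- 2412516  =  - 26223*92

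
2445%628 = 561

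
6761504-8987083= - 2225579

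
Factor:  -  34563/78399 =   -  3^(  -  1 ) * 31^(  -  1)*41^1  =  - 41/93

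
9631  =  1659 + 7972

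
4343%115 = 88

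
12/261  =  4/87 = 0.05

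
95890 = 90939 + 4951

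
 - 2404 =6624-9028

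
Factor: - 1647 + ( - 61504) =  - 11^1*5741^1 =- 63151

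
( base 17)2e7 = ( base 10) 823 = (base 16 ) 337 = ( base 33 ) ov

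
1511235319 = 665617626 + 845617693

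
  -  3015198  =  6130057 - 9145255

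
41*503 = 20623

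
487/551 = 487/551  =  0.88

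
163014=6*27169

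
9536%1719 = 941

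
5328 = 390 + 4938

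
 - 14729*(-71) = 1045759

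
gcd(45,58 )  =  1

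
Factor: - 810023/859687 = - 337^ ( - 1 )*2551^( - 1)*810023^1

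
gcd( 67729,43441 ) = 1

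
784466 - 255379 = 529087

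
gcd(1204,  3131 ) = 1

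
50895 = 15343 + 35552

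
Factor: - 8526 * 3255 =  - 2^1 * 3^2*5^1*7^3*29^1* 31^1  =  - 27752130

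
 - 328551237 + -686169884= - 1014721121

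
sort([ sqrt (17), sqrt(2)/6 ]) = [sqrt(2 ) /6,  sqrt(17) ]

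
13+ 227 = 240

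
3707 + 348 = 4055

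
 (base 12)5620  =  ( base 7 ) 36531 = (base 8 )22470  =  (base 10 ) 9528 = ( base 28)C48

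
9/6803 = 9/6803 = 0.00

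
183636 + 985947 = 1169583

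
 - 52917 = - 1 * 52917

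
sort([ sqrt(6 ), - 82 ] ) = [- 82, sqrt(6) ] 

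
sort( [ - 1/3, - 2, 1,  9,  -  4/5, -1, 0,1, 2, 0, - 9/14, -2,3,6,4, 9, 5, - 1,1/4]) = [ - 2, - 2, - 1, - 1,-4/5, - 9/14, - 1/3,  0,0,1/4, 1,1,2, 3,4,5,  6,9, 9] 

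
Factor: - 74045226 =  - 2^1*3^1*43^1*109^1*2633^1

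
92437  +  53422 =145859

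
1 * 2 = 2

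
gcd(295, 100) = 5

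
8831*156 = 1377636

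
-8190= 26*(  -  315 ) 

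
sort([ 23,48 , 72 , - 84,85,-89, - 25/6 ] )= [ - 89, - 84, - 25/6, 23,48, 72, 85 ] 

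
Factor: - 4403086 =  - 2^1*2201543^1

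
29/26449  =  29/26449 = 0.00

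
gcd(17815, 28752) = 1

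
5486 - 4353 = 1133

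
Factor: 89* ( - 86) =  - 7654 = - 2^1*43^1*89^1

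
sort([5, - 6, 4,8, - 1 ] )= [ - 6 , - 1 , 4 , 5,  8 ] 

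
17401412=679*25628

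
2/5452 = 1/2726 = 0.00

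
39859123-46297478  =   - 6438355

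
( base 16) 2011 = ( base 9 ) 12231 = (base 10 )8209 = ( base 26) c3j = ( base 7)32635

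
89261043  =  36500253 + 52760790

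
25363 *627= 15902601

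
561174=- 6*( -93529) 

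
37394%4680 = 4634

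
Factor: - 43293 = - 3^1*14431^1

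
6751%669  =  61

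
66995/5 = 13399 = 13399.00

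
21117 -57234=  - 36117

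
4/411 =4/411=0.01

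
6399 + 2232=8631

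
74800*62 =4637600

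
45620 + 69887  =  115507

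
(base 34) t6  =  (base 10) 992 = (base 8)1740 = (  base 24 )1h8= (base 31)110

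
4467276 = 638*7002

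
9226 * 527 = 4862102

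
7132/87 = 81 + 85/87 = 81.98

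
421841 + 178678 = 600519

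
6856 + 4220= 11076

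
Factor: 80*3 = 2^4*3^1*5^1= 240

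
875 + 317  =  1192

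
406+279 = 685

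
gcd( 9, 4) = 1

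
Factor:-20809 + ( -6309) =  - 27118 = - 2^1*7^1 * 13^1*149^1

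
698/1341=698/1341 =0.52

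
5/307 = 5/307 = 0.02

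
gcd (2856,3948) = 84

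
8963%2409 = 1736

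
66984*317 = 21233928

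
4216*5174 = 21813584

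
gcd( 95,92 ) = 1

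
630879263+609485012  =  1240364275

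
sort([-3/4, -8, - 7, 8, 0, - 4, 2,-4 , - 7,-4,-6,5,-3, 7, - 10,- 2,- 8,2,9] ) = [- 10,-8, - 8,  -  7 ,- 7, - 6, - 4, - 4, - 4, - 3,- 2, - 3/4, 0, 2,2, 5, 7, 8, 9 ] 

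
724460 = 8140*89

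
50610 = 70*723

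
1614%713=188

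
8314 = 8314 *1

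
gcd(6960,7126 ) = 2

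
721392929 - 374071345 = 347321584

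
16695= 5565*3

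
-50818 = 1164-51982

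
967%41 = 24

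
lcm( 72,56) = 504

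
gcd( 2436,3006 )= 6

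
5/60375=1/12075 = 0.00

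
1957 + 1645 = 3602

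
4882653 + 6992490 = 11875143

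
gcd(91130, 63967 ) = 1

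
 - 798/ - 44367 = 266/14789 = 0.02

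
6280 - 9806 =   -  3526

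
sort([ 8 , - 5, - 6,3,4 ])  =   [ - 6, - 5, 3 , 4, 8 ] 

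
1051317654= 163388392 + 887929262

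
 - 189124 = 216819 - 405943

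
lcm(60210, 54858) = 2468610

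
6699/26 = 257 +17/26 = 257.65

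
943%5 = 3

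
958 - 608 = 350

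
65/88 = 65/88 = 0.74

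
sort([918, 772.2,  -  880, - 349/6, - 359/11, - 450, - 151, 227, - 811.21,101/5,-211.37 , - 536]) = [ -880,- 811.21, - 536,-450, - 211.37 , - 151, - 349/6, - 359/11, 101/5,  227 , 772.2, 918 ] 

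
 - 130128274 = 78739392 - 208867666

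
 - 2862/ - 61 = 2862/61  =  46.92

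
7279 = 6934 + 345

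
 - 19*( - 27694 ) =526186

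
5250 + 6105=11355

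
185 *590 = 109150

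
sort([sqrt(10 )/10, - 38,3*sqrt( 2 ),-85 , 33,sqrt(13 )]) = [ - 85, - 38,sqrt( 10)/10,sqrt(13),3*sqrt(  2),33 ] 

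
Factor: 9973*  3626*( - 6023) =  - 217804316254=- 2^1*7^2*19^1  *37^1 * 317^1*9973^1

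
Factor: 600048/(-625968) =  - 463/483 = - 3^( - 1 )*7^( -1 )*23^( - 1) * 463^1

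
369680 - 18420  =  351260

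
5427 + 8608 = 14035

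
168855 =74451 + 94404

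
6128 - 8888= - 2760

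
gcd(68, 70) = 2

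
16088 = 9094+6994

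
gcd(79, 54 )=1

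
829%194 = 53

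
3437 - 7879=-4442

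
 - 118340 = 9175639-9293979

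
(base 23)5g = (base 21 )65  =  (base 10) 131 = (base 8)203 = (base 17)7C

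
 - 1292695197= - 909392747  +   - 383302450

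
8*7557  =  60456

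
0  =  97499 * 0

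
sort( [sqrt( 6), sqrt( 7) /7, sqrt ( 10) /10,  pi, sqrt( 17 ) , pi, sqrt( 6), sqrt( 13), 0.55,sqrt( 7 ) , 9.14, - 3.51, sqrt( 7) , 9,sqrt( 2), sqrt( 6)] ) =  [ - 3.51, sqrt(10)/10,sqrt( 7)/7, 0.55, sqrt( 2 ), sqrt ( 6 ), sqrt( 6), sqrt( 6 ), sqrt( 7), sqrt( 7), pi,pi, sqrt(13), sqrt(17 ),9, 9.14 ]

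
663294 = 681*974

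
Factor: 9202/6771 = 2^1*3^( - 1)*37^(-1)*43^1*61^ (  -  1 )*107^1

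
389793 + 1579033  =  1968826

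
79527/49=1623=1623.00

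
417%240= 177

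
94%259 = 94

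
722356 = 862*838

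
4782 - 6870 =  - 2088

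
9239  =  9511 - 272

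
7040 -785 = 6255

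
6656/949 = 7 + 1/73=7.01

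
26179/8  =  3272  +  3/8 = 3272.38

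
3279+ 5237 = 8516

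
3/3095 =3/3095 = 0.00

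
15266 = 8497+6769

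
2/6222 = 1/3111 =0.00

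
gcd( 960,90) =30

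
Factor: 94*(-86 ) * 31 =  - 2^2 * 31^1*43^1*47^1 = -250604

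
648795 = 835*777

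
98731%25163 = 23242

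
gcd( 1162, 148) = 2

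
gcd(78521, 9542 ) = 1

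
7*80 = 560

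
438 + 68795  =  69233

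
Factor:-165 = -3^1 * 5^1*11^1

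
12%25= 12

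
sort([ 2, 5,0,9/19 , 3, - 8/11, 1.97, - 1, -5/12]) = [ - 1, - 8/11, - 5/12,0,  9/19,1.97, 2,3, 5]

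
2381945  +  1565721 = 3947666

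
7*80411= 562877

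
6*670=4020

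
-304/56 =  - 6 + 4/7 = - 5.43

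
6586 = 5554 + 1032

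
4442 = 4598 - 156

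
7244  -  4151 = 3093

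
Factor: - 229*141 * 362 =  - 2^1*3^1*47^1*181^1*229^1 = -11688618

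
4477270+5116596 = 9593866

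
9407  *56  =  526792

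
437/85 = 5 + 12/85 = 5.14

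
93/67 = 93/67  =  1.39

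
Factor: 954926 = 2^1*7^1*68209^1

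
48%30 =18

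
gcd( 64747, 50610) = 1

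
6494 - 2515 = 3979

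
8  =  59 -51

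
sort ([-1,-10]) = [-10,-1]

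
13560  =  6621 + 6939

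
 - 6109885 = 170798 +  - 6280683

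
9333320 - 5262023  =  4071297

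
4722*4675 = 22075350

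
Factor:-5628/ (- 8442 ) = 2^1* 3^ ( - 1)= 2/3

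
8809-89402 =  - 80593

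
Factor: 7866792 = 2^3*3^2*37^1 * 2953^1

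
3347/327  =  3347/327=   10.24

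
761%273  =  215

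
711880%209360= 83800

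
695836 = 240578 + 455258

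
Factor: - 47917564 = -2^2*11979391^1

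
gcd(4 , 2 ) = 2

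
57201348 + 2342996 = 59544344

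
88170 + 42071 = 130241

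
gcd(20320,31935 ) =5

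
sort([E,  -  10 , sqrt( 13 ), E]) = [- 10, E,  E,sqrt(13 ) ] 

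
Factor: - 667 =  - 23^1*  29^1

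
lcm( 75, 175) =525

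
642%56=26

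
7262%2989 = 1284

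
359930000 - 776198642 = - 416268642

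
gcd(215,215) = 215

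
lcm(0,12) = 0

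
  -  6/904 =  - 3/452 = - 0.01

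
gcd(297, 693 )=99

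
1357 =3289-1932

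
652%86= 50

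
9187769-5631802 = 3555967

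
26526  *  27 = 716202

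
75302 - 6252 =69050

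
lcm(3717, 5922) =349398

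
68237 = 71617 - 3380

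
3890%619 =176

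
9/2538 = 1/282 = 0.00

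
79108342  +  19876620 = 98984962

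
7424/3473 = 7424/3473 = 2.14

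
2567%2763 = 2567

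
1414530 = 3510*403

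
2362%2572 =2362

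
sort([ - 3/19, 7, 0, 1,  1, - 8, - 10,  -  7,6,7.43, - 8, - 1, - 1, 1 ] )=[ - 10, - 8, - 8, - 7, - 1, - 1, -3/19,0, 1,1, 1,6,7,7.43 ]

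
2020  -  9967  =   - 7947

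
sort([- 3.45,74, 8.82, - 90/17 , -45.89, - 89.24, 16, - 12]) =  [ - 89.24, - 45.89, -12,  -  90/17, - 3.45,8.82,16, 74 ] 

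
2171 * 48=104208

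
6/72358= 3/36179= 0.00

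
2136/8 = 267 = 267.00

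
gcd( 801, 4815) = 9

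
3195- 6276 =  - 3081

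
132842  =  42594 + 90248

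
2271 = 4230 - 1959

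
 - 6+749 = 743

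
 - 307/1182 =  - 1 + 875/1182 = - 0.26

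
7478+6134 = 13612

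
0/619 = 0 = 0.00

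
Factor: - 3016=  - 2^3*13^1*29^1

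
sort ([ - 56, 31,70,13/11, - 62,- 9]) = [ - 62, - 56, - 9,  13/11,31,70]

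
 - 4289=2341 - 6630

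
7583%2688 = 2207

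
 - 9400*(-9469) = 89008600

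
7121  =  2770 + 4351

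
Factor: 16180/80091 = 20/99 = 2^2*3^( - 2)*5^1*11^( - 1 ) 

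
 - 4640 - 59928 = -64568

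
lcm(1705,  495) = 15345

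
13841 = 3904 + 9937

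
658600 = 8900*74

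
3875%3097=778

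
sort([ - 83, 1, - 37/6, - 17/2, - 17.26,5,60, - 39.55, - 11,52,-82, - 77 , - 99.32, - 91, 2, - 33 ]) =[- 99.32,-91, - 83,  -  82,  -  77, - 39.55,-33, - 17.26, - 11,  -  17/2, - 37/6,1, 2 , 5,  52,  60 ]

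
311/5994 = 311/5994= 0.05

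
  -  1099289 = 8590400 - 9689689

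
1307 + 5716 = 7023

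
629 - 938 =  - 309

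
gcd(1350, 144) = 18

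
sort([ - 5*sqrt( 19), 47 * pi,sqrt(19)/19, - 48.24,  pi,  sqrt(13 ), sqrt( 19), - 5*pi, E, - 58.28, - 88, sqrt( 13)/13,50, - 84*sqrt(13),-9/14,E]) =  [ - 84*sqrt( 13), - 88, - 58.28, - 48.24, - 5 * sqrt(19), - 5 * pi, - 9/14,sqrt (19)/19,sqrt( 13)/13,E,  E, pi,sqrt(13), sqrt(19), 50,47 *pi]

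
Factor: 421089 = 3^1*140363^1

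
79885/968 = 79885/968 = 82.53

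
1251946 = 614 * 2039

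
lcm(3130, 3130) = 3130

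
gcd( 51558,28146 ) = 6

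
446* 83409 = 37200414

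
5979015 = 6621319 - 642304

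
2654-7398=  - 4744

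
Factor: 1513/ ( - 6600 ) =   -  2^( - 3 )*3^( - 1 )*5^(-2)*11^( - 1) * 17^1*89^1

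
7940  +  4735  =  12675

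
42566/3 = 42566/3 = 14188.67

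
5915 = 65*91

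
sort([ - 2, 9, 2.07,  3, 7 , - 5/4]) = [-2,-5/4,2.07, 3, 7, 9]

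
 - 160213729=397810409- 558024138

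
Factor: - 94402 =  - 2^1*7^1*11^1  *  613^1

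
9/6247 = 9/6247 = 0.00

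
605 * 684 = 413820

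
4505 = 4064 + 441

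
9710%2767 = 1409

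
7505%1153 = 587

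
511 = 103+408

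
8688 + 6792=15480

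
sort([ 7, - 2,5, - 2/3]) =[ - 2, - 2/3,5, 7]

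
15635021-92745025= - 77110004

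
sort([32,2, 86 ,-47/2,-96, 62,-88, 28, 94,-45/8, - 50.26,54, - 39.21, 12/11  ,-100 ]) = [ - 100,  -  96, - 88,  -  50.26 , - 39.21, - 47/2, - 45/8,  12/11, 2, 28, 32, 54, 62, 86,94]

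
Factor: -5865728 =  - 2^8*11^1 *2083^1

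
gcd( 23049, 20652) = 3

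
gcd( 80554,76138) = 2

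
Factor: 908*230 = 208840 = 2^3*5^1 * 23^1*227^1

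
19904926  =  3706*5371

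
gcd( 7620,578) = 2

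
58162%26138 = 5886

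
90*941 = 84690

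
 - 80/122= -1 + 21/61 = - 0.66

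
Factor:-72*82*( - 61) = 2^4*3^2*41^1 * 61^1 = 360144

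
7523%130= 113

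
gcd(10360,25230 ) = 10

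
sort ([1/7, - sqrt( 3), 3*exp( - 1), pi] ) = [ - sqrt(3), 1/7,  3*exp( - 1), pi]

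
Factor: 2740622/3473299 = 2^1* 23^ ( - 1)*151013^(  -  1)*1370311^1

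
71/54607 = 71/54607 = 0.00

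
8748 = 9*972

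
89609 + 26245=115854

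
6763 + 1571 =8334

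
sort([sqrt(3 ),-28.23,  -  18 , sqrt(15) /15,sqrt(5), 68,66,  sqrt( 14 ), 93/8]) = [-28.23,-18,sqrt( 15)/15,sqrt(3),sqrt(5), sqrt(14 ),93/8,66,68]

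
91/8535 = 91/8535  =  0.01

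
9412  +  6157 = 15569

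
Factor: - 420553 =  - 7^1*73^1*823^1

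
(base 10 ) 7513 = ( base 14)2A49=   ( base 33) 6TM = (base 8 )16531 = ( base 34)6GX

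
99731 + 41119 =140850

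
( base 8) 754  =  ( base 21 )129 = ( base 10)492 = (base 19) 16H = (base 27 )i6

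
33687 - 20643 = 13044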